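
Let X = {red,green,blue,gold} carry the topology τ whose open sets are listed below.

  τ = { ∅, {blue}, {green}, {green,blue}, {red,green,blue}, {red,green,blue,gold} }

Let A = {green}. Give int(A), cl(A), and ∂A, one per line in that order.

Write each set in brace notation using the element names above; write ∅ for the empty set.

int(A) = {green}
cl(A)  = {red,green,gold}
∂A     = {red,gold}

opens ⊆ A: ∅, {green}; union → int = {green}
complement {red,blue,gold}; its interior {blue}; cl(A) = X∖{blue} = {red,green,gold}
boundary = {red,green,gold} ∖ {green} = {red,gold}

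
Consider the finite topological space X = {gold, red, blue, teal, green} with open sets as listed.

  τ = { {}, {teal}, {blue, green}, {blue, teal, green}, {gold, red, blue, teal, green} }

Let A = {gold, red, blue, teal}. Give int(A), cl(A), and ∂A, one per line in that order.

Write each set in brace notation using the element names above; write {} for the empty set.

interior: largest open inside A is {teal} (from {}, {teal})
cl via duality: int({green}) = {}, so X∖{} = {gold, red, blue, teal, green}
cl∖int = {gold, red, blue, green}

int(A) = {teal}
cl(A)  = {gold, red, blue, teal, green}
∂A     = {gold, red, blue, green}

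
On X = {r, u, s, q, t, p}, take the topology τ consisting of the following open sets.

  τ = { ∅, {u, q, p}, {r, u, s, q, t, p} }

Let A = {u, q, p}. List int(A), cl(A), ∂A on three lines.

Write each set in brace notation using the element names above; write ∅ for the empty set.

int(A) = {u, q, p}
cl(A)  = {r, u, s, q, t, p}
∂A     = {r, s, t}

U open, U⊆A: ∅, {u, q, p}. int(A) = ⋃ = {u, q, p}
X∖A={r, s, t}, int(X∖A)=∅, hence cl(A)={r, u, s, q, t, p}
∂A: remove int from cl → {r, s, t}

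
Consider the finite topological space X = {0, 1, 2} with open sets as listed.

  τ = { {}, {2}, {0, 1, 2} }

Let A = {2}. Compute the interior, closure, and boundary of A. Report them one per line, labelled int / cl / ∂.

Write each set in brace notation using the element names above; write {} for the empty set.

opens ⊆ A: {}, {2}; union → int = {2}
complement {0, 1}; its interior {}; cl(A) = X∖{} = {0, 1, 2}
boundary = {0, 1, 2} ∖ {2} = {0, 1}

int(A) = {2}
cl(A)  = {0, 1, 2}
∂A     = {0, 1}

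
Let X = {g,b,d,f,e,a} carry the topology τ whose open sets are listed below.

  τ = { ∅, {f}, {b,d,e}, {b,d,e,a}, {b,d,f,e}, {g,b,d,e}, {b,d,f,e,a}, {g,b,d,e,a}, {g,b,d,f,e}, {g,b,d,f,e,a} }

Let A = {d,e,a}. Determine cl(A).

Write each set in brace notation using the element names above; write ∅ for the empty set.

cl via duality: int({g,b,f}) = {f}, so X∖{f} = {g,b,d,e,a}

{g,b,d,e,a}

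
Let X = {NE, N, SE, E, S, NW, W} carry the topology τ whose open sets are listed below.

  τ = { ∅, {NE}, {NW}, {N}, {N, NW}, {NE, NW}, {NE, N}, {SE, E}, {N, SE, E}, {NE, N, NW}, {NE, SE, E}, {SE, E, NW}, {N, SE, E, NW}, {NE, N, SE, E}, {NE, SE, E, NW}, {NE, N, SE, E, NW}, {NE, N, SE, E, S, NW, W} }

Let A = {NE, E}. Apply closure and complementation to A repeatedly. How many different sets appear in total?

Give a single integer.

10

X∖A={N, SE, S, NW, W}, int(X∖A)={N, NW}, hence cl(A)={NE, SE, E, S, W}
Orbit (k=closure, c=complement):
  1. A     = {NE, E}
  2. kA    = {NE, SE, E, S, W}
  3. cA    = {N, SE, S, NW, W}
  4. ckA   = {N, NW}
  5. kcA   = {N, SE, E, S, NW, W}
  6. kckA  = {N, S, NW, W}
  7. ckcA  = {NE}
  8. ckckA = {NE, SE, E}
  9. kckcA = {NE, S, W}
  10. ckckcA = {N, SE, E, NW}
(closed under both — stop)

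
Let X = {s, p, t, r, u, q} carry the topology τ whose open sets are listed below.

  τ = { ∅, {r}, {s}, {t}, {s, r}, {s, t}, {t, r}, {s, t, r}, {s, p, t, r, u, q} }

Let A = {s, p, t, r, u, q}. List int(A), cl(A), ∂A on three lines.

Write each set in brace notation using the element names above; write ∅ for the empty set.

int(A) = {s, p, t, r, u, q}
cl(A)  = {s, p, t, r, u, q}
∂A     = ∅

U open, U⊆A: ∅, {t}, {r}, {s}, {t, r}, {s, r}, {s, t}, {s, t, r}, {s, p, t, r, u, q}. int(A) = ⋃ = {s, p, t, r, u, q}
X∖A=∅, int(X∖A)=∅, hence cl(A)={s, p, t, r, u, q}
∂A: remove int from cl → ∅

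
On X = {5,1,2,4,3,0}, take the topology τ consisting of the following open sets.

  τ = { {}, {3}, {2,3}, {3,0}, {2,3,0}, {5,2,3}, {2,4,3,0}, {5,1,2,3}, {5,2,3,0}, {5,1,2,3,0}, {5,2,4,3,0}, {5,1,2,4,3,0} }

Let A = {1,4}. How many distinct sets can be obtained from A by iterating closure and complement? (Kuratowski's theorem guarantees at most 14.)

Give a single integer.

X∖A={5,2,3,0}, int(X∖A)={5,2,3,0}, hence cl(A)={1,4}
Orbit (k=closure, c=complement):
  1. A     = {1,4}
  2. cA    = {5,2,3,0}
  3. kcA   = {5,1,2,4,3,0}
  4. ckcA  = {}
(closed under both — stop)

4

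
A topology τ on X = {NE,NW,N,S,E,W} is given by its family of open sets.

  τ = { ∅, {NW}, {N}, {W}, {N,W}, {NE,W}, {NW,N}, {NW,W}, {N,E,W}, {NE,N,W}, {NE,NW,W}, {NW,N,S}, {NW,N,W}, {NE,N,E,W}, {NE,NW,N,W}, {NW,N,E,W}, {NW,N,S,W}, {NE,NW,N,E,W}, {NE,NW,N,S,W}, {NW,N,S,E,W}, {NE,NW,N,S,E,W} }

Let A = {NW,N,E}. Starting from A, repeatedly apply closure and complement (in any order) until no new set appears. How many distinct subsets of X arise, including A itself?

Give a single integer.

cl via duality: int({NE,S,W}) = {NE,W}, so X∖{NE,W} = {NW,N,S,E}
Write k for closure, c for complement:
  1. A     = {NW,N,E}
  2. kA    = {NW,N,S,E}
  3. cA    = {NE,S,W}
  4. ckA   = {NE,W}
  5. kcA   = {NE,S,E,W}
  6. kckA  = {NE,E,W}
  7. ckcA  = {NW,N}
  8. ckckA = {NW,N,S}
applying k or c yields no new set

8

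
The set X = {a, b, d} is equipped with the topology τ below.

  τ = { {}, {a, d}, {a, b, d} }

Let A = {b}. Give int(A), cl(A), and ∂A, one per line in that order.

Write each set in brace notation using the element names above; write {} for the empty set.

interior: largest open inside A is {} (from {})
cl via duality: int({a, d}) = {a, d}, so X∖{a, d} = {b}
cl∖int = {b}

int(A) = {}
cl(A)  = {b}
∂A     = {b}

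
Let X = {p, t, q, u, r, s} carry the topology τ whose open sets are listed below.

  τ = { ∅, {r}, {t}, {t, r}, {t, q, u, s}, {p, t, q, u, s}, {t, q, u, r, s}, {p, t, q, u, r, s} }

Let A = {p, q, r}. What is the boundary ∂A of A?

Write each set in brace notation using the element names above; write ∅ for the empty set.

{p, q, u, s}

U open, U⊆A: ∅, {r}. int(A) = ⋃ = {r}
X∖A={t, u, s}, int(X∖A)={t}, hence cl(A)={p, q, u, r, s}
∂A: remove int from cl → {p, q, u, s}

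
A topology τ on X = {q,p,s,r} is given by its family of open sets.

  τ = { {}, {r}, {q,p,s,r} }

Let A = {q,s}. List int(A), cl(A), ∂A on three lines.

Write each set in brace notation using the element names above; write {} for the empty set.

int(A) = {}
cl(A)  = {q,p,s}
∂A     = {q,p,s}

open subsets of A: {}; so int(A) = {}
closure: X∖int(X∖A) = X∖{r} = {q,p,s}
∂A = {q,p,s} minus {} = {q,p,s}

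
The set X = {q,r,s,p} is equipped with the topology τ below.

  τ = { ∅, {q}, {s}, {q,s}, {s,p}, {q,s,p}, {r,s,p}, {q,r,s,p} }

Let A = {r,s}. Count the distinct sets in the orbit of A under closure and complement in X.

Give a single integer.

6

complement {q,p}; its interior {q}; cl(A) = X∖{q} = {r,s,p}
With k = closure, c = complement:
  1. A     = {r,s}
  2. kA    = {r,s,p}
  3. cA    = {q,p}
  4. ckA   = {q}
  5. kcA   = {q,r,p}
  6. ckcA  = {s}
k, c of each give nothing new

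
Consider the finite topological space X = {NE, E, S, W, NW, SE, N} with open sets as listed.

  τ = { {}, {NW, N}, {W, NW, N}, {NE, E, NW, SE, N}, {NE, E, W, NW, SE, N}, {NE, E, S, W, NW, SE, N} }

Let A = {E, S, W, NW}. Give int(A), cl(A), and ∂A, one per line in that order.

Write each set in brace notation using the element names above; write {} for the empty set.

opens ⊆ A: {}; union → int = {}
complement {NE, SE, N}; its interior {}; cl(A) = X∖{} = {NE, E, S, W, NW, SE, N}
boundary = {NE, E, S, W, NW, SE, N} ∖ {} = {NE, E, S, W, NW, SE, N}

int(A) = {}
cl(A)  = {NE, E, S, W, NW, SE, N}
∂A     = {NE, E, S, W, NW, SE, N}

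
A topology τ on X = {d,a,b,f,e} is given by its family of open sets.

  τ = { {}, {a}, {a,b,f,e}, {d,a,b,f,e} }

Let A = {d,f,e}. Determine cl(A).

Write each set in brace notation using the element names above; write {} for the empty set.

complement {a,b}; its interior {a}; cl(A) = X∖{a} = {d,b,f,e}

{d,b,f,e}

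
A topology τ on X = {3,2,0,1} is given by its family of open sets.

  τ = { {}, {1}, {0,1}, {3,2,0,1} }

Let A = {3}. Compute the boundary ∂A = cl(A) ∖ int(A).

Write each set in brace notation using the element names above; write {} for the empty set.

open subsets of A: {}; so int(A) = {}
closure: X∖int(X∖A) = X∖{0,1} = {3,2}
∂A = {3,2} minus {} = {3,2}

{3,2}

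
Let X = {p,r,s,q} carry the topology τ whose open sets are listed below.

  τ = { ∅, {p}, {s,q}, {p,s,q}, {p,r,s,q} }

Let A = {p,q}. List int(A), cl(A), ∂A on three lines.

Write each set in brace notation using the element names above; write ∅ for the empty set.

int(A) = {p}
cl(A)  = {p,r,s,q}
∂A     = {r,s,q}

interior: largest open inside A is {p} (from ∅, {p})
cl via duality: int({r,s}) = ∅, so X∖∅ = {p,r,s,q}
cl∖int = {r,s,q}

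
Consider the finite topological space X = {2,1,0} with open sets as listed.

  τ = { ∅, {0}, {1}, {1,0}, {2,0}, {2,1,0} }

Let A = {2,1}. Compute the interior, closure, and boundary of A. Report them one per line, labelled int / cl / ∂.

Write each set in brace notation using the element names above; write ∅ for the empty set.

int(A) = {1}
cl(A)  = {2,1}
∂A     = {2}

interior: largest open inside A is {1} (from ∅, {1})
cl via duality: int({0}) = {0}, so X∖{0} = {2,1}
cl∖int = {2}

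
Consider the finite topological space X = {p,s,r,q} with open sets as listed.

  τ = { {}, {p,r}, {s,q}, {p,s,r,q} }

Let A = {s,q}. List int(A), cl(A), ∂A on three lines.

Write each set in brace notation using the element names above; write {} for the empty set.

opens ⊆ A: {}, {s,q}; union → int = {s,q}
complement {p,r}; its interior {p,r}; cl(A) = X∖{p,r} = {s,q}
boundary = {s,q} ∖ {s,q} = {}

int(A) = {s,q}
cl(A)  = {s,q}
∂A     = {}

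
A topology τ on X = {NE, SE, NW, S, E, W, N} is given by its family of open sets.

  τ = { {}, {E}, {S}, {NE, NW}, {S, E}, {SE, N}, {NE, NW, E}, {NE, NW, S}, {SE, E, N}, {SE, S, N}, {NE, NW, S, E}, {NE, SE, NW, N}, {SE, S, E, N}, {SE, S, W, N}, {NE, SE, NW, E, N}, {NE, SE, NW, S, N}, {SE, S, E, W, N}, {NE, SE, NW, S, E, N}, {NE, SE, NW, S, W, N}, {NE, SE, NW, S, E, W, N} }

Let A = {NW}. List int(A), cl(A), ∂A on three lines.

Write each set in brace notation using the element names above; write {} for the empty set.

opens ⊆ A: {}; union → int = {}
complement {NE, SE, S, E, W, N}; its interior {SE, S, E, W, N}; cl(A) = X∖{SE, S, E, W, N} = {NE, NW}
boundary = {NE, NW} ∖ {} = {NE, NW}

int(A) = {}
cl(A)  = {NE, NW}
∂A     = {NE, NW}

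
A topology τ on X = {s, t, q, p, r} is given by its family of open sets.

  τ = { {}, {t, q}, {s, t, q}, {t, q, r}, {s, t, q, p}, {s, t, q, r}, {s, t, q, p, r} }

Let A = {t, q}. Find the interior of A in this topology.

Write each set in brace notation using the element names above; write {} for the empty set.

{t, q}

interior: largest open inside A is {t, q} (from {}, {t, q})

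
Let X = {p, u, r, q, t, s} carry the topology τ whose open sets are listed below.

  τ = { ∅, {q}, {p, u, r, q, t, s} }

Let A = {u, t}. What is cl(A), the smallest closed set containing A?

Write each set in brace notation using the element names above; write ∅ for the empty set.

{p, u, r, t, s}

X∖A={p, r, q, s}, int(X∖A)={q}, hence cl(A)={p, u, r, t, s}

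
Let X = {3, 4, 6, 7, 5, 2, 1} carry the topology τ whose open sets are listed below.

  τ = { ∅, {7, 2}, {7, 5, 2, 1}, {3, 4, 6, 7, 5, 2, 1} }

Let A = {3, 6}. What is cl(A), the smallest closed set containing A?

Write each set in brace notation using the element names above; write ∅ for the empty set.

{3, 4, 6}

complement {4, 7, 5, 2, 1}; its interior {7, 5, 2, 1}; cl(A) = X∖{7, 5, 2, 1} = {3, 4, 6}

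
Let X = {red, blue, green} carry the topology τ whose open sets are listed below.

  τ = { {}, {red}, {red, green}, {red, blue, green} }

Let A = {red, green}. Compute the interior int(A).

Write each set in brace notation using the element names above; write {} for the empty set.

{red, green}

U open, U⊆A: {}, {red}, {red, green}. int(A) = ⋃ = {red, green}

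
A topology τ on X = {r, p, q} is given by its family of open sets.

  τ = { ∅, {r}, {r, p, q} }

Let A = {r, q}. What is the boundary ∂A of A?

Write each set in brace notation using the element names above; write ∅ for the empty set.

opens ⊆ A: ∅, {r}; union → int = {r}
complement {p}; its interior ∅; cl(A) = X∖∅ = {r, p, q}
boundary = {r, p, q} ∖ {r} = {p, q}

{p, q}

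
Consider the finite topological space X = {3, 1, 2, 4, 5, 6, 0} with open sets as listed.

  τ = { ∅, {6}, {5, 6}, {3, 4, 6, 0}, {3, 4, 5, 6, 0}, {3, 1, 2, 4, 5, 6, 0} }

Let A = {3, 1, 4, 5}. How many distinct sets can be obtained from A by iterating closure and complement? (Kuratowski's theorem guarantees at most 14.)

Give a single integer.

6

X∖A={2, 6, 0}, int(X∖A)={6}, hence cl(A)={3, 1, 2, 4, 5, 0}
Orbit (k=closure, c=complement):
  1. A     = {3, 1, 4, 5}
  2. kA    = {3, 1, 2, 4, 5, 0}
  3. cA    = {2, 6, 0}
  4. ckA   = {6}
  5. kcA   = {3, 1, 2, 4, 5, 6, 0}
  6. ckcA  = ∅
(closed under both — stop)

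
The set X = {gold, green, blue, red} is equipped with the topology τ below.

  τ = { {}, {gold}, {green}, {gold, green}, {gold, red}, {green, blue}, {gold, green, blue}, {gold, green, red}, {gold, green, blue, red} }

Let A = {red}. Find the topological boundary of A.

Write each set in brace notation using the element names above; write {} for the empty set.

{red}

U open, U⊆A: {}. int(A) = ⋃ = {}
X∖A={gold, green, blue}, int(X∖A)={gold, green, blue}, hence cl(A)={red}
∂A: remove int from cl → {red}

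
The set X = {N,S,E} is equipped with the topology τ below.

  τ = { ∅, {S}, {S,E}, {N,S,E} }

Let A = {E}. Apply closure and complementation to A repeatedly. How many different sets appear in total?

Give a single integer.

cl via duality: int({N,S}) = {S}, so X∖{S} = {N,E}
Write k for closure, c for complement:
  1. A     = {E}
  2. kA    = {N,E}
  3. cA    = {N,S}
  4. ckA   = {S}
  5. kcA   = {N,S,E}
  6. ckcA  = ∅
applying k or c yields no new set

6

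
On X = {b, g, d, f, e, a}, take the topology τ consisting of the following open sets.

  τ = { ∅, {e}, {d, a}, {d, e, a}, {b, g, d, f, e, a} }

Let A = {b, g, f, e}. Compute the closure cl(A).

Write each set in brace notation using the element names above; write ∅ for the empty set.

{b, g, f, e}

X∖A={d, a}, int(X∖A)={d, a}, hence cl(A)={b, g, f, e}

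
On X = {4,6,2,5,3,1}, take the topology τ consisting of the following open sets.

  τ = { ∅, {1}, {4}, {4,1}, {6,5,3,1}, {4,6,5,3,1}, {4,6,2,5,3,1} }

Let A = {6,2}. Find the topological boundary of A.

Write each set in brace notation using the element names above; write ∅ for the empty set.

{6,2,5,3}

U open, U⊆A: ∅. int(A) = ⋃ = ∅
X∖A={4,5,3,1}, int(X∖A)={4,1}, hence cl(A)={6,2,5,3}
∂A: remove int from cl → {6,2,5,3}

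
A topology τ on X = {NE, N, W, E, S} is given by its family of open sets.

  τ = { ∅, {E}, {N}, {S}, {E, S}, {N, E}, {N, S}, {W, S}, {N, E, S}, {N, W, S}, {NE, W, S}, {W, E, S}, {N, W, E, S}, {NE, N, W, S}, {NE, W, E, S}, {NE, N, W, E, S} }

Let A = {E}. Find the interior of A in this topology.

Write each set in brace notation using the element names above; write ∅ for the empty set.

{E}

opens ⊆ A: ∅, {E}; union → int = {E}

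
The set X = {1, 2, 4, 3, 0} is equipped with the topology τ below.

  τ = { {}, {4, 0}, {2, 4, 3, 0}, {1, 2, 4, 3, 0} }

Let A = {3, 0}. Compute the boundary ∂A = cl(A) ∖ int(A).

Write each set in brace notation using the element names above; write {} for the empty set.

{1, 2, 4, 3, 0}

opens ⊆ A: {}; union → int = {}
complement {1, 2, 4}; its interior {}; cl(A) = X∖{} = {1, 2, 4, 3, 0}
boundary = {1, 2, 4, 3, 0} ∖ {} = {1, 2, 4, 3, 0}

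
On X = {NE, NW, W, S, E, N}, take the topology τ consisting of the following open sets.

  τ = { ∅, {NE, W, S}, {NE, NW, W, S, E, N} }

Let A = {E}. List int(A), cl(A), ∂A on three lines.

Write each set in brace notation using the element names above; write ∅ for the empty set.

int(A) = ∅
cl(A)  = {NW, E, N}
∂A     = {NW, E, N}

open subsets of A: ∅; so int(A) = ∅
closure: X∖int(X∖A) = X∖{NE, W, S} = {NW, E, N}
∂A = {NW, E, N} minus ∅ = {NW, E, N}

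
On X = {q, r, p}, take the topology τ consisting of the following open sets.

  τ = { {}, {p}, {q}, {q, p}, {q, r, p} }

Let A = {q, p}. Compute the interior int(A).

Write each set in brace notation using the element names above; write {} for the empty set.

{q, p}

open subsets of A: {}, {q}, {p}, {q, p}; so int(A) = {q, p}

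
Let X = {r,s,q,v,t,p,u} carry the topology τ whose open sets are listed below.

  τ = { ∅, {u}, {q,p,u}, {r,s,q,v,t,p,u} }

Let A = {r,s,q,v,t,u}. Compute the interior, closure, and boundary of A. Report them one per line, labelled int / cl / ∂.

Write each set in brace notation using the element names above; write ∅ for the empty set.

int(A) = {u}
cl(A)  = {r,s,q,v,t,p,u}
∂A     = {r,s,q,v,t,p}

open subsets of A: ∅, {u}; so int(A) = {u}
closure: X∖int(X∖A) = X∖∅ = {r,s,q,v,t,p,u}
∂A = {r,s,q,v,t,p,u} minus {u} = {r,s,q,v,t,p}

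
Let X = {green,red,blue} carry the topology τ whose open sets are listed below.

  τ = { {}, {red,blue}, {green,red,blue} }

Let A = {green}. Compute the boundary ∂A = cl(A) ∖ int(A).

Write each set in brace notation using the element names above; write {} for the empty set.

{green}

U open, U⊆A: {}. int(A) = ⋃ = {}
X∖A={red,blue}, int(X∖A)={red,blue}, hence cl(A)={green}
∂A: remove int from cl → {green}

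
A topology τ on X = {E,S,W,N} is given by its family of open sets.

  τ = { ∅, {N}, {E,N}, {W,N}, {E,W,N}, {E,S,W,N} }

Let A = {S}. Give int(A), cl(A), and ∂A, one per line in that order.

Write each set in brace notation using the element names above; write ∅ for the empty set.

int(A) = ∅
cl(A)  = {S}
∂A     = {S}

interior: largest open inside A is ∅ (from ∅)
cl via duality: int({E,W,N}) = {E,W,N}, so X∖{E,W,N} = {S}
cl∖int = {S}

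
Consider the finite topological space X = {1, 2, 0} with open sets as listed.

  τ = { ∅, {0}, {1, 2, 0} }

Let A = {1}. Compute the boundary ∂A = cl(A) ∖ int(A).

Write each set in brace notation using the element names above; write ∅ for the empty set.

open subsets of A: ∅; so int(A) = ∅
closure: X∖int(X∖A) = X∖{0} = {1, 2}
∂A = {1, 2} minus ∅ = {1, 2}

{1, 2}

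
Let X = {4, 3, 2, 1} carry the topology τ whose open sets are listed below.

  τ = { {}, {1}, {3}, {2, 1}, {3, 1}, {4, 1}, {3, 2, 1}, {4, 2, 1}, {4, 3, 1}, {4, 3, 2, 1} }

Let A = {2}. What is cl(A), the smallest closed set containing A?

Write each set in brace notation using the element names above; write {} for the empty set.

complement {4, 3, 1}; its interior {4, 3, 1}; cl(A) = X∖{4, 3, 1} = {2}

{2}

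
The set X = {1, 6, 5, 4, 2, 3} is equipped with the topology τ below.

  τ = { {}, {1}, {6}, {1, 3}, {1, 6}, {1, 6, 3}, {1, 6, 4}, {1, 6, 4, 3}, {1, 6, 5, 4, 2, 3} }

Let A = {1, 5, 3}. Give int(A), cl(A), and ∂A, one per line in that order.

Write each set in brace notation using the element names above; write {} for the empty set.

open subsets of A: {}, {1}, {1, 3}; so int(A) = {1, 3}
closure: X∖int(X∖A) = X∖{6} = {1, 5, 4, 2, 3}
∂A = {1, 5, 4, 2, 3} minus {1, 3} = {5, 4, 2}

int(A) = {1, 3}
cl(A)  = {1, 5, 4, 2, 3}
∂A     = {5, 4, 2}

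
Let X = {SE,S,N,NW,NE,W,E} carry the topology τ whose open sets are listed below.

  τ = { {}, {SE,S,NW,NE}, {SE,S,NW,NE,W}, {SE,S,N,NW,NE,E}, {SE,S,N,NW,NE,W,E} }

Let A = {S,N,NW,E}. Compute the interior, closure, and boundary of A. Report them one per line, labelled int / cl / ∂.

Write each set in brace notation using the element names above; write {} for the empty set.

int(A) = {}
cl(A)  = {SE,S,N,NW,NE,W,E}
∂A     = {SE,S,N,NW,NE,W,E}

open subsets of A: {}; so int(A) = {}
closure: X∖int(X∖A) = X∖{} = {SE,S,N,NW,NE,W,E}
∂A = {SE,S,N,NW,NE,W,E} minus {} = {SE,S,N,NW,NE,W,E}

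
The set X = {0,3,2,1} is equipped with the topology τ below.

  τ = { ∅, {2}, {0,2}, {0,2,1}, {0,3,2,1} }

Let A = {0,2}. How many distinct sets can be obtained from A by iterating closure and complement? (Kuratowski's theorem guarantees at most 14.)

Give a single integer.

X∖A={3,1}, int(X∖A)=∅, hence cl(A)={0,3,2,1}
Orbit (k=closure, c=complement):
  1. A     = {0,2}
  2. kA    = {0,3,2,1}
  3. cA    = {3,1}
  4. ckA   = ∅
(closed under both — stop)

4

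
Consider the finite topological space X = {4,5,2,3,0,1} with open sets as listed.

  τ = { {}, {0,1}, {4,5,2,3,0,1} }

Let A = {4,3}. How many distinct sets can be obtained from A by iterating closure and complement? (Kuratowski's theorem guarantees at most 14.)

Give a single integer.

6

X∖A={5,2,0,1}, int(X∖A)={0,1}, hence cl(A)={4,5,2,3}
Orbit (k=closure, c=complement):
  1. A     = {4,3}
  2. kA    = {4,5,2,3}
  3. cA    = {5,2,0,1}
  4. ckA   = {0,1}
  5. kcA   = {4,5,2,3,0,1}
  6. ckcA  = {}
(closed under both — stop)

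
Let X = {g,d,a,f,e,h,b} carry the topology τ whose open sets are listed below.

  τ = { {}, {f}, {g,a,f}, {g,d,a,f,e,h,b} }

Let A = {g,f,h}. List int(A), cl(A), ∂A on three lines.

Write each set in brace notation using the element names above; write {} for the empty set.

int(A) = {f}
cl(A)  = {g,d,a,f,e,h,b}
∂A     = {g,d,a,e,h,b}

interior: largest open inside A is {f} (from {}, {f})
cl via duality: int({d,a,e,b}) = {}, so X∖{} = {g,d,a,f,e,h,b}
cl∖int = {g,d,a,e,h,b}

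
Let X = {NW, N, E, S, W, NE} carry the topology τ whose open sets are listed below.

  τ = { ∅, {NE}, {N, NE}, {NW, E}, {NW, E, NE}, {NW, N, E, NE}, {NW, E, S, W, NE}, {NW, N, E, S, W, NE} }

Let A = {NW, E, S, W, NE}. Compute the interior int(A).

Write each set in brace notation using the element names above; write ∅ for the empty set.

{NW, E, S, W, NE}

interior: largest open inside A is {NW, E, S, W, NE} (from ∅, {NE}, {NW, E}, {NW, E, NE}, {NW, E, S, W, NE})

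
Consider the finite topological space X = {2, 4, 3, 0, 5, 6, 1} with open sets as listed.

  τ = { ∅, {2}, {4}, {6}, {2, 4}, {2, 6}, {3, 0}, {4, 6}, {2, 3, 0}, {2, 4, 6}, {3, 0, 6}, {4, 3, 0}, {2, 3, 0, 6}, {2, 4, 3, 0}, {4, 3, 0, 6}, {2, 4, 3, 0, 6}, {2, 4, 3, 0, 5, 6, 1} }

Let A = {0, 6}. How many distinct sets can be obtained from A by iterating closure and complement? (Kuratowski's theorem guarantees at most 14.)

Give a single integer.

closure: X∖int(X∖A) = X∖{2, 4} = {3, 0, 5, 6, 1}
Let k=closure and c=complement:
  1. A     = {0, 6}
  2. kA    = {3, 0, 5, 6, 1}
  3. cA    = {2, 4, 3, 5, 1}
  4. ckA   = {2, 4}
  5. kcA   = {2, 4, 3, 0, 5, 1}
  6. kckA  = {2, 4, 5, 1}
  7. ckcA  = {6}
  8. ckckA = {3, 0, 6}
  9. kckcA = {5, 6, 1}
  10. ckckcA = {2, 4, 3, 0}
— saturated at 10

10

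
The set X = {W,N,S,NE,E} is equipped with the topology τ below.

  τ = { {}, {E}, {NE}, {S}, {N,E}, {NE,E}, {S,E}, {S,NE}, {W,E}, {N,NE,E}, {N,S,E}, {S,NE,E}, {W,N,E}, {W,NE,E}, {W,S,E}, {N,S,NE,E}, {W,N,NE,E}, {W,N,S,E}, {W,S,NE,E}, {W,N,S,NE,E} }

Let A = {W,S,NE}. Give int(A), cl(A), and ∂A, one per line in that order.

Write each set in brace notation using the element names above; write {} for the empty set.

int(A) = {S,NE}
cl(A)  = {W,S,NE}
∂A     = {W}

interior: largest open inside A is {S,NE} (from {}, {S}, {NE}, {S,NE})
cl via duality: int({N,E}) = {N,E}, so X∖{N,E} = {W,S,NE}
cl∖int = {W}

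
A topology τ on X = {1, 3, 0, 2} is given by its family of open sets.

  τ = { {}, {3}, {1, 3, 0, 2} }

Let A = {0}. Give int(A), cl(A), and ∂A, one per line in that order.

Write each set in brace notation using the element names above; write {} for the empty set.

int(A) = {}
cl(A)  = {1, 0, 2}
∂A     = {1, 0, 2}

interior: largest open inside A is {} (from {})
cl via duality: int({1, 3, 2}) = {3}, so X∖{3} = {1, 0, 2}
cl∖int = {1, 0, 2}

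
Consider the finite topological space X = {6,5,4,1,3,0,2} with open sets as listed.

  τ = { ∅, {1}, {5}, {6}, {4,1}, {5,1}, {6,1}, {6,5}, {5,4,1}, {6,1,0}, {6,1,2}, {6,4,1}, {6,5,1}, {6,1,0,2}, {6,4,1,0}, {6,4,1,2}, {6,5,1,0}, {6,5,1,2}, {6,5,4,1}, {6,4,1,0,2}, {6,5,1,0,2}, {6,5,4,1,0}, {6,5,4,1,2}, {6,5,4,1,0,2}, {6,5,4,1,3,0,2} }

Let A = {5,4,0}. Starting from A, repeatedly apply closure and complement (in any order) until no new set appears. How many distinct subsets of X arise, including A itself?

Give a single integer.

closure: X∖int(X∖A) = X∖{6,1,2} = {5,4,3,0}
Let k=closure and c=complement:
  1. A     = {5,4,0}
  2. kA    = {5,4,3,0}
  3. cA    = {6,1,3,2}
  4. ckA   = {6,1,2}
  5. kcA   = {6,4,1,3,0,2}
  6. ckcA  = {5}
  7. kckcA = {5,3}
  8. ckckcA = {6,4,1,0,2}
— saturated at 8

8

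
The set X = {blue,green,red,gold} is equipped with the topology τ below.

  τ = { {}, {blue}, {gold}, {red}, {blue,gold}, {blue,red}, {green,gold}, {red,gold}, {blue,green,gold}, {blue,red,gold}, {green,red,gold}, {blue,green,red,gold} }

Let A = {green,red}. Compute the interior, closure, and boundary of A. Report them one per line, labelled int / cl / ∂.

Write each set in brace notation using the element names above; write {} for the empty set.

U open, U⊆A: {}, {red}. int(A) = ⋃ = {red}
X∖A={blue,gold}, int(X∖A)={blue,gold}, hence cl(A)={green,red}
∂A: remove int from cl → {green}

int(A) = {red}
cl(A)  = {green,red}
∂A     = {green}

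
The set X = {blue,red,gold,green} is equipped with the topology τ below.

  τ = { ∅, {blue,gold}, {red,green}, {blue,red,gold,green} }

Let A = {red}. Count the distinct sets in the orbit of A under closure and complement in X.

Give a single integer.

6

X∖A={blue,gold,green}, int(X∖A)={blue,gold}, hence cl(A)={red,green}
Orbit (k=closure, c=complement):
  1. A     = {red}
  2. kA    = {red,green}
  3. cA    = {blue,gold,green}
  4. ckA   = {blue,gold}
  5. kcA   = {blue,red,gold,green}
  6. ckcA  = ∅
(closed under both — stop)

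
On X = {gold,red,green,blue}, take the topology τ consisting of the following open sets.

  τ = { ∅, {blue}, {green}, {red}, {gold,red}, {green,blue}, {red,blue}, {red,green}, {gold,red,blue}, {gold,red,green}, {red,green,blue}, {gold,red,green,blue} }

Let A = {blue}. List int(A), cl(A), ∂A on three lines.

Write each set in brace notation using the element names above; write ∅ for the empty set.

opens ⊆ A: ∅, {blue}; union → int = {blue}
complement {gold,red,green}; its interior {gold,red,green}; cl(A) = X∖{gold,red,green} = {blue}
boundary = {blue} ∖ {blue} = ∅

int(A) = {blue}
cl(A)  = {blue}
∂A     = ∅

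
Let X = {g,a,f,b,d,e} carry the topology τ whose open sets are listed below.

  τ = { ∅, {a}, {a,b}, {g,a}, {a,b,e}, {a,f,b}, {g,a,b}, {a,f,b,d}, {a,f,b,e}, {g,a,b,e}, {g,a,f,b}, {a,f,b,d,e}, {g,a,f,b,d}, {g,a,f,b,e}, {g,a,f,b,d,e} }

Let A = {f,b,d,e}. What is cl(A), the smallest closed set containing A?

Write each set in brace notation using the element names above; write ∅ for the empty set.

{f,b,d,e}

cl via duality: int({g,a}) = {g,a}, so X∖{g,a} = {f,b,d,e}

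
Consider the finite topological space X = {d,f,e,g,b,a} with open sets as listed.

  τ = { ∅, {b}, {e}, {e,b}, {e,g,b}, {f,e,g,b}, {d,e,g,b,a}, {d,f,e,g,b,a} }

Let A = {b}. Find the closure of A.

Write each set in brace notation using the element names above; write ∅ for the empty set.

X∖A={d,f,e,g,a}, int(X∖A)={e}, hence cl(A)={d,f,g,b,a}

{d,f,g,b,a}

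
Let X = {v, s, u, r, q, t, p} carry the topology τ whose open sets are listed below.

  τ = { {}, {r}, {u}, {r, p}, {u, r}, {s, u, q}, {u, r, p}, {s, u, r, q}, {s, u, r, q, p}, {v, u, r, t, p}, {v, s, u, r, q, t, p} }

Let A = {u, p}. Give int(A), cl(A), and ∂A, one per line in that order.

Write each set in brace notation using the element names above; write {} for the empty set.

int(A) = {u}
cl(A)  = {v, s, u, q, t, p}
∂A     = {v, s, q, t, p}

opens ⊆ A: {}, {u}; union → int = {u}
complement {v, s, r, q, t}; its interior {r}; cl(A) = X∖{r} = {v, s, u, q, t, p}
boundary = {v, s, u, q, t, p} ∖ {u} = {v, s, q, t, p}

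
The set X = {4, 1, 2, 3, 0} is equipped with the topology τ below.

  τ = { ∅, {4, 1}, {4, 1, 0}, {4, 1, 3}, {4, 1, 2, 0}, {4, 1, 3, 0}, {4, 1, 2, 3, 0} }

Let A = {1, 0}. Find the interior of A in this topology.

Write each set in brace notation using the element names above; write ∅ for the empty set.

opens ⊆ A: ∅; union → int = ∅

∅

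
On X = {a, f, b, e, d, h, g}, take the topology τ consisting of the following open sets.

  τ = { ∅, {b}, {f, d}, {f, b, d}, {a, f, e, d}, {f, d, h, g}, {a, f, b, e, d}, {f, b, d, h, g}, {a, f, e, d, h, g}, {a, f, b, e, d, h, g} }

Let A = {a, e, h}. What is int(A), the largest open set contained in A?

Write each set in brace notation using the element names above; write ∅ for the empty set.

U open, U⊆A: ∅. int(A) = ⋃ = ∅

∅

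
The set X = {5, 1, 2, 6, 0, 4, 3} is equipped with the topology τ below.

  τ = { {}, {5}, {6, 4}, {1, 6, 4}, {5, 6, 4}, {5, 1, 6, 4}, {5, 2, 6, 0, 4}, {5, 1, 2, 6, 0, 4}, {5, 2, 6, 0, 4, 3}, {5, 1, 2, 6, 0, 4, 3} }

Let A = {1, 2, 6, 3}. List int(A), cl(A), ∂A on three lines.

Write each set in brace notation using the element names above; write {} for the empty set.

U open, U⊆A: {}. int(A) = ⋃ = {}
X∖A={5, 0, 4}, int(X∖A)={5}, hence cl(A)={1, 2, 6, 0, 4, 3}
∂A: remove int from cl → {1, 2, 6, 0, 4, 3}

int(A) = {}
cl(A)  = {1, 2, 6, 0, 4, 3}
∂A     = {1, 2, 6, 0, 4, 3}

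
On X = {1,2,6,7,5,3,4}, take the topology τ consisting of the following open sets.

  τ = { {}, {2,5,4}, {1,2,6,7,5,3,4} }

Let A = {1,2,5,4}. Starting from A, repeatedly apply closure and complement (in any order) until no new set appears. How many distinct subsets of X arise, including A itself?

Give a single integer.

closure: X∖int(X∖A) = X∖{} = {1,2,6,7,5,3,4}
Let k=closure and c=complement:
  1. A     = {1,2,5,4}
  2. kA    = {1,2,6,7,5,3,4}
  3. cA    = {6,7,3}
  4. ckA   = {}
  5. kcA   = {1,6,7,3}
  6. ckcA  = {2,5,4}
— saturated at 6

6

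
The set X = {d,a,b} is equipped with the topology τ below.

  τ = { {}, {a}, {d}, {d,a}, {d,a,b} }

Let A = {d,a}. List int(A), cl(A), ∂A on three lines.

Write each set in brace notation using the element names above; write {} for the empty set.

int(A) = {d,a}
cl(A)  = {d,a,b}
∂A     = {b}

interior: largest open inside A is {d,a} (from {}, {d}, {a}, {d,a})
cl via duality: int({b}) = {}, so X∖{} = {d,a,b}
cl∖int = {b}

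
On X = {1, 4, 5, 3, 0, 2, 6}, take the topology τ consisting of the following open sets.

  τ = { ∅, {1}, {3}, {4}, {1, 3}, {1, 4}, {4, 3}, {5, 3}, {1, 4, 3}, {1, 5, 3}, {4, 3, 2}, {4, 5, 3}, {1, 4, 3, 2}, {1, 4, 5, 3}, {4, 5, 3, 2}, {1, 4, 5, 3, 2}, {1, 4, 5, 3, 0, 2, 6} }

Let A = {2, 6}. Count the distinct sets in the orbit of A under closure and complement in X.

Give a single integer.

complement {1, 4, 5, 3, 0}; its interior {1, 4, 5, 3}; cl(A) = X∖{1, 4, 5, 3} = {0, 2, 6}
With k = closure, c = complement:
  1. A     = {2, 6}
  2. kA    = {0, 2, 6}
  3. cA    = {1, 4, 5, 3, 0}
  4. ckA   = {1, 4, 5, 3}
  5. kcA   = {1, 4, 5, 3, 0, 2, 6}
  6. ckcA  = ∅
k, c of each give nothing new

6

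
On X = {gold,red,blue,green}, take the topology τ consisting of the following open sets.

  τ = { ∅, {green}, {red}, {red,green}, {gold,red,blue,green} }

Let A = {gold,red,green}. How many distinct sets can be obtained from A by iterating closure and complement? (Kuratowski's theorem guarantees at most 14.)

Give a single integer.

6

X∖A={blue}, int(X∖A)=∅, hence cl(A)={gold,red,blue,green}
Orbit (k=closure, c=complement):
  1. A     = {gold,red,green}
  2. kA    = {gold,red,blue,green}
  3. cA    = {blue}
  4. ckA   = ∅
  5. kcA   = {gold,blue}
  6. ckcA  = {red,green}
(closed under both — stop)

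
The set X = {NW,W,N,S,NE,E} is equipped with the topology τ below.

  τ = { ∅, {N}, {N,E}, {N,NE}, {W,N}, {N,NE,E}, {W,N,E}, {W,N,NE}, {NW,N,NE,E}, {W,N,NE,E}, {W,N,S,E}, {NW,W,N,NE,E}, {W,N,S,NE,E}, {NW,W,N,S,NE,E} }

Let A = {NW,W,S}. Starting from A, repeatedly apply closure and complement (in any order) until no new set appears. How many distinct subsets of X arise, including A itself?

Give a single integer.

4

complement {N,NE,E}; its interior {N,NE,E}; cl(A) = X∖{N,NE,E} = {NW,W,S}
With k = closure, c = complement:
  1. A     = {NW,W,S}
  2. cA    = {N,NE,E}
  3. kcA   = {NW,W,N,S,NE,E}
  4. ckcA  = ∅
k, c of each give nothing new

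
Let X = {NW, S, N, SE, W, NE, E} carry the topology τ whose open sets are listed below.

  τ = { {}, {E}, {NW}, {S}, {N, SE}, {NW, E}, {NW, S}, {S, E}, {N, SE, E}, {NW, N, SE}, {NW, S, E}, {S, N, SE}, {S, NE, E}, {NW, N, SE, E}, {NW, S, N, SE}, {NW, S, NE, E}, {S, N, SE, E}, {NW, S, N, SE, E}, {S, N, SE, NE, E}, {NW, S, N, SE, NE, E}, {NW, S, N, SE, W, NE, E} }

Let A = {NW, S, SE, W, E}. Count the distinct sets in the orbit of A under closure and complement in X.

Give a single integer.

closure: X∖int(X∖A) = X∖{} = {NW, S, N, SE, W, NE, E}
Let k=closure and c=complement:
  1. A     = {NW, S, SE, W, E}
  2. kA    = {NW, S, N, SE, W, NE, E}
  3. cA    = {N, NE}
  4. ckA   = {}
  5. kcA   = {N, SE, W, NE}
  6. ckcA  = {NW, S, E}
  7. kckcA = {NW, S, W, NE, E}
  8. ckckcA = {N, SE}
  9. kckckcA = {N, SE, W}
  10. ckckckcA = {NW, S, NE, E}
— saturated at 10

10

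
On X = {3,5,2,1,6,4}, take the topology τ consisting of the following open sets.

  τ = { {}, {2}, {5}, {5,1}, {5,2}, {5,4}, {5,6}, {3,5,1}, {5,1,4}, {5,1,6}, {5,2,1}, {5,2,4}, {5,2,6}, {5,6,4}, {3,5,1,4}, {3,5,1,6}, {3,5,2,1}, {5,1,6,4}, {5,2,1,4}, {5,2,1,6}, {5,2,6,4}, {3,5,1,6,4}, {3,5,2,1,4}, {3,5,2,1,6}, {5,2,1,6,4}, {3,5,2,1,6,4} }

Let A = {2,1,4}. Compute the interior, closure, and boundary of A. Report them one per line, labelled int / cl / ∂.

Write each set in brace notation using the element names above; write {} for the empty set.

int(A) = {2}
cl(A)  = {3,2,1,4}
∂A     = {3,1,4}

U open, U⊆A: {}, {2}. int(A) = ⋃ = {2}
X∖A={3,5,6}, int(X∖A)={5,6}, hence cl(A)={3,2,1,4}
∂A: remove int from cl → {3,1,4}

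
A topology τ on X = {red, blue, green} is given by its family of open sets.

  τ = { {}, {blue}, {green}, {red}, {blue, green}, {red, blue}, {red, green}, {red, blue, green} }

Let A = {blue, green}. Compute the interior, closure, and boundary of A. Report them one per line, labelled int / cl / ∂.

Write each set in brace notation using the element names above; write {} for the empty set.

interior: largest open inside A is {blue, green} (from {}, {green}, {blue}, {blue, green})
cl via duality: int({red}) = {red}, so X∖{red} = {blue, green}
cl∖int = {}

int(A) = {blue, green}
cl(A)  = {blue, green}
∂A     = {}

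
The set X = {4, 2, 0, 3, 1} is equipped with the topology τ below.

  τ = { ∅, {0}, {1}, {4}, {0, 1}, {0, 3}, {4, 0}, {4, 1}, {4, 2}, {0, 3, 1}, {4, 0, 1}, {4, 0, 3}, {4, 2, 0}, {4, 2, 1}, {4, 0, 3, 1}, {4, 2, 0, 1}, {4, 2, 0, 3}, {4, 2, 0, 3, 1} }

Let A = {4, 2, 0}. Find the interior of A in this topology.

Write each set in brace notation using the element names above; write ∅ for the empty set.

interior: largest open inside A is {4, 2, 0} (from ∅, {0}, {4}, {4, 0}, {4, 2}, {4, 2, 0})

{4, 2, 0}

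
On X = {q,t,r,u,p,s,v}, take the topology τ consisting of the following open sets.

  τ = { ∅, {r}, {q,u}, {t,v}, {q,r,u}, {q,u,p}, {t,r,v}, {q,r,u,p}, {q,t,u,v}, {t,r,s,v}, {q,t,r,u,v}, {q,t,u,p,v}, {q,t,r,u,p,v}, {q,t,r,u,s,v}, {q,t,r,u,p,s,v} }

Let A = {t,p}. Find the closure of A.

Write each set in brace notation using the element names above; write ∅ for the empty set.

{t,p,s,v}

X∖A={q,r,u,s,v}, int(X∖A)={q,r,u}, hence cl(A)={t,p,s,v}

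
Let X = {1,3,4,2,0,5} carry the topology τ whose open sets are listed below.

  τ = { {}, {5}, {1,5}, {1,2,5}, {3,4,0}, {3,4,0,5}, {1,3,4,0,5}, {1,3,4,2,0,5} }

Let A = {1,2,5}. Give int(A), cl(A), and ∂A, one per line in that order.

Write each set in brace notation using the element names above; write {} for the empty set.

int(A) = {1,2,5}
cl(A)  = {1,2,5}
∂A     = {}

open subsets of A: {}, {5}, {1,5}, {1,2,5}; so int(A) = {1,2,5}
closure: X∖int(X∖A) = X∖{3,4,0} = {1,2,5}
∂A = {1,2,5} minus {1,2,5} = {}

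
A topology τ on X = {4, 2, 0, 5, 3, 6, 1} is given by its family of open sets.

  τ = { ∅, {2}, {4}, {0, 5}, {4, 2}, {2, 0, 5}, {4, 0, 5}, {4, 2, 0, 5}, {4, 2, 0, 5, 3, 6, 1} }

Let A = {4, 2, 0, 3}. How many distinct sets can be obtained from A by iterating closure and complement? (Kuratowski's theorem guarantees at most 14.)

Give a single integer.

complement {5, 6, 1}; its interior ∅; cl(A) = X∖∅ = {4, 2, 0, 5, 3, 6, 1}
With k = closure, c = complement:
  1. A     = {4, 2, 0, 3}
  2. kA    = {4, 2, 0, 5, 3, 6, 1}
  3. cA    = {5, 6, 1}
  4. ckA   = ∅
  5. kcA   = {0, 5, 3, 6, 1}
  6. ckcA  = {4, 2}
  7. kckcA = {4, 2, 3, 6, 1}
  8. ckckcA = {0, 5}
k, c of each give nothing new

8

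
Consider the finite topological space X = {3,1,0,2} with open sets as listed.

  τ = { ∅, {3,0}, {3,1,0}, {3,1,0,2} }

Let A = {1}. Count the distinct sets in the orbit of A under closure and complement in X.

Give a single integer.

cl via duality: int({3,0,2}) = {3,0}, so X∖{3,0} = {1,2}
Write k for closure, c for complement:
  1. A     = {1}
  2. kA    = {1,2}
  3. cA    = {3,0,2}
  4. ckA   = {3,0}
  5. kcA   = {3,1,0,2}
  6. ckcA  = ∅
applying k or c yields no new set

6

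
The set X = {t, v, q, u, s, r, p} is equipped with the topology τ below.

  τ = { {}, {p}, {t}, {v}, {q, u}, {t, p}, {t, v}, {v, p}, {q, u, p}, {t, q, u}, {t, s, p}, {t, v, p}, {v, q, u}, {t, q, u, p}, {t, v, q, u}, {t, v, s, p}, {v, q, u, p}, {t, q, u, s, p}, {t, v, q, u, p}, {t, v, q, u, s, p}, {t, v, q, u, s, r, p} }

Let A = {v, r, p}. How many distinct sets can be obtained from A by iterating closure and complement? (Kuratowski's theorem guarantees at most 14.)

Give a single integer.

6

cl via duality: int({t, q, u, s}) = {t, q, u}, so X∖{t, q, u} = {v, s, r, p}
Write k for closure, c for complement:
  1. A     = {v, r, p}
  2. kA    = {v, s, r, p}
  3. cA    = {t, q, u, s}
  4. ckA   = {t, q, u}
  5. kcA   = {t, q, u, s, r}
  6. ckcA  = {v, p}
applying k or c yields no new set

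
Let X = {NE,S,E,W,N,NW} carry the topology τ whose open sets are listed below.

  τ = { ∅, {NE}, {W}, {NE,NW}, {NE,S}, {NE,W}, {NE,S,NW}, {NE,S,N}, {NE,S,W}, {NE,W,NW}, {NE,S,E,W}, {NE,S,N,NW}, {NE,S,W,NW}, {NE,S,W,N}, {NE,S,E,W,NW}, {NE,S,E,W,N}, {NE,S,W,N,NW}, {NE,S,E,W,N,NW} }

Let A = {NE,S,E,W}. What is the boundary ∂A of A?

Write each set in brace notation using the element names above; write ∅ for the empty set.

{N,NW}

open subsets of A: ∅, {NE}, {W}, {NE,W}, {NE,S}, {NE,S,W}, {NE,S,E,W}; so int(A) = {NE,S,E,W}
closure: X∖int(X∖A) = X∖∅ = {NE,S,E,W,N,NW}
∂A = {NE,S,E,W,N,NW} minus {NE,S,E,W} = {N,NW}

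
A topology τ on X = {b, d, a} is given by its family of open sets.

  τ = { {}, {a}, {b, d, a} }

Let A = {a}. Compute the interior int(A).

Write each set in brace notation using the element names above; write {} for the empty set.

open subsets of A: {}, {a}; so int(A) = {a}

{a}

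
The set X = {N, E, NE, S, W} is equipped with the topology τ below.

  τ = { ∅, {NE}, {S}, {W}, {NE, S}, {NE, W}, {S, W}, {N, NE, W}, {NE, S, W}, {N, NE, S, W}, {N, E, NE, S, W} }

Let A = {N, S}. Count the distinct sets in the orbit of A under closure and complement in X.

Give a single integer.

complement {E, NE, W}; its interior {NE, W}; cl(A) = X∖{NE, W} = {N, E, S}
With k = closure, c = complement:
  1. A     = {N, S}
  2. kA    = {N, E, S}
  3. cA    = {E, NE, W}
  4. ckA   = {NE, W}
  5. kcA   = {N, E, NE, W}
  6. ckcA  = {S}
  7. kckcA = {E, S}
  8. ckckcA = {N, NE, W}
k, c of each give nothing new

8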